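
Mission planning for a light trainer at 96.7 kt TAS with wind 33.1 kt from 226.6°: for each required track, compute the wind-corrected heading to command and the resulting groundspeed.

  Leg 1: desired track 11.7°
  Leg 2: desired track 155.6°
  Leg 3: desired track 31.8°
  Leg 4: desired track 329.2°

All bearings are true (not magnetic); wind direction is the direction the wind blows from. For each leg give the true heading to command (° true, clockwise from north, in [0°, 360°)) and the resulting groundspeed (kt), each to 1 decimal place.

Leg 1: desired track 11.7°; wind correction -11.3° → command heading 0.4°, groundspeed 122.0 kt
Leg 2: desired track 155.6°; wind correction +18.9° → command heading 174.5°, groundspeed 80.7 kt
Leg 3: desired track 31.8°; wind correction -5.0° → command heading 26.8°, groundspeed 128.3 kt
Leg 4: desired track 329.2°; wind correction -19.5° → command heading 309.7°, groundspeed 98.4 kt

Leg 1: heading=0.4°, groundspeed=122.0 kt
Leg 2: heading=174.5°, groundspeed=80.7 kt
Leg 3: heading=26.8°, groundspeed=128.3 kt
Leg 4: heading=309.7°, groundspeed=98.4 kt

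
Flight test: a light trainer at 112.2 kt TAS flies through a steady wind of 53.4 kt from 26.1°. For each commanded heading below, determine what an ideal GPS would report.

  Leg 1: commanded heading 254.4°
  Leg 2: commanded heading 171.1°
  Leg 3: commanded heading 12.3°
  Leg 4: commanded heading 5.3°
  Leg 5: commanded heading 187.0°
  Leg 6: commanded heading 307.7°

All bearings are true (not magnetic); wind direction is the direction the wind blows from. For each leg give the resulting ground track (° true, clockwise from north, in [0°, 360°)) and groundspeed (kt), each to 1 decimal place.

Leg 1: track=239.3°, groundspeed=153.0 kt
Leg 2: track=182.2°, groundspeed=158.9 kt
Leg 3: track=0.4°, groundspeed=61.7 kt
Leg 4: track=348.4°, groundspeed=65.1 kt
Leg 5: track=193.1°, groundspeed=163.6 kt
Leg 6: track=280.4°, groundspeed=114.2 kt

Leg 1: heading 254.4°; drift -15.1° → track 239.3°, groundspeed 153.0 kt
Leg 2: heading 171.1°; drift +11.1° → track 182.2°, groundspeed 158.9 kt
Leg 3: heading 12.3°; drift -11.9° → track 0.4°, groundspeed 61.7 kt
Leg 4: heading 5.3°; drift -16.9° → track 348.4°, groundspeed 65.1 kt
Leg 5: heading 187.0°; drift +6.1° → track 193.1°, groundspeed 163.6 kt
Leg 6: heading 307.7°; drift -27.3° → track 280.4°, groundspeed 114.2 kt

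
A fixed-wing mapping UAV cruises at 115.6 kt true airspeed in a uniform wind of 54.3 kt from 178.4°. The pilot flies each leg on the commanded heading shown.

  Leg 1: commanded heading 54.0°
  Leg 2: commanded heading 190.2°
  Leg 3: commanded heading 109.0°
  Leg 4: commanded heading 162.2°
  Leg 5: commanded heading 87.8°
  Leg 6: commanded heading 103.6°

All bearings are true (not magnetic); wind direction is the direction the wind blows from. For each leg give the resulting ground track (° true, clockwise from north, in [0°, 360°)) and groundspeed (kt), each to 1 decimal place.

Leg 1: heading 54.0°; drift -17.0° → track 37.0°, groundspeed 153.0 kt
Leg 2: heading 190.2°; drift +10.1° → track 200.3°, groundspeed 63.4 kt
Leg 3: heading 109.0°; drift -27.8° → track 81.2°, groundspeed 109.1 kt
Leg 4: heading 162.2°; drift -13.4° → track 148.8°, groundspeed 65.2 kt
Leg 5: heading 87.8°; drift -25.1° → track 62.7°, groundspeed 128.2 kt
Leg 6: heading 103.6°; drift -27.3° → track 76.3°, groundspeed 114.1 kt

Leg 1: track=37.0°, groundspeed=153.0 kt
Leg 2: track=200.3°, groundspeed=63.4 kt
Leg 3: track=81.2°, groundspeed=109.1 kt
Leg 4: track=148.8°, groundspeed=65.2 kt
Leg 5: track=62.7°, groundspeed=128.2 kt
Leg 6: track=76.3°, groundspeed=114.1 kt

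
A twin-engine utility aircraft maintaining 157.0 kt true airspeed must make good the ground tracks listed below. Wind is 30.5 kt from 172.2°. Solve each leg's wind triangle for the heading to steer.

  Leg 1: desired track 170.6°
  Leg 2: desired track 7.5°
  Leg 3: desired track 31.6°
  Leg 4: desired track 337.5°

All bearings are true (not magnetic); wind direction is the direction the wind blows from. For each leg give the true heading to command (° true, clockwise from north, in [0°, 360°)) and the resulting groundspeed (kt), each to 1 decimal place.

Leg 1: desired track 170.6°; wind correction +0.3° → command heading 170.9°, groundspeed 126.5 kt
Leg 2: desired track 7.5°; wind correction +2.9° → command heading 10.4°, groundspeed 186.2 kt
Leg 3: desired track 31.6°; wind correction +7.1° → command heading 38.7°, groundspeed 179.4 kt
Leg 4: desired track 337.5°; wind correction -2.8° → command heading 334.7°, groundspeed 186.3 kt

Leg 1: heading=170.9°, groundspeed=126.5 kt
Leg 2: heading=10.4°, groundspeed=186.2 kt
Leg 3: heading=38.7°, groundspeed=179.4 kt
Leg 4: heading=334.7°, groundspeed=186.3 kt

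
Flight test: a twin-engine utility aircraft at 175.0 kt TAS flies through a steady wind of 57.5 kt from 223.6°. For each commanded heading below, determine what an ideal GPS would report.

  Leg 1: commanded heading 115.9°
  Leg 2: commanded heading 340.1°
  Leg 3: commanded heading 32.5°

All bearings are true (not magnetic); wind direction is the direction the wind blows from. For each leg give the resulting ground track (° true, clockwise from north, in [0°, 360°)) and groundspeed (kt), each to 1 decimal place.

Leg 1: heading 115.9°; drift -15.9° → track 100.0°, groundspeed 200.1 kt
Leg 2: heading 340.1°; drift +14.4° → track 354.5°, groundspeed 207.1 kt
Leg 3: heading 32.5°; drift +2.7° → track 35.2°, groundspeed 231.7 kt

Leg 1: track=100.0°, groundspeed=200.1 kt
Leg 2: track=354.5°, groundspeed=207.1 kt
Leg 3: track=35.2°, groundspeed=231.7 kt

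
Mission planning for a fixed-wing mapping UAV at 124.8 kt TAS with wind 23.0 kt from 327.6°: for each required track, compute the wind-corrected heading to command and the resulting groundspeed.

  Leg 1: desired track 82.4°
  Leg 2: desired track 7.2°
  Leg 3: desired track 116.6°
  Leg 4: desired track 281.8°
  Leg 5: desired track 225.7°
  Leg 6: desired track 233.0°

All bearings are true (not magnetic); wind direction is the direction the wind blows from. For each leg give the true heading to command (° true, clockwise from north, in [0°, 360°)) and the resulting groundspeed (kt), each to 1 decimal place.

Leg 1: desired track 82.4°; wind correction -9.6° → command heading 72.8°, groundspeed 132.7 kt
Leg 2: desired track 7.2°; wind correction -6.7° → command heading 0.5°, groundspeed 106.2 kt
Leg 3: desired track 116.6°; wind correction -5.4° → command heading 111.2°, groundspeed 144.0 kt
Leg 4: desired track 281.8°; wind correction +7.6° → command heading 289.4°, groundspeed 107.7 kt
Leg 5: desired track 225.7°; wind correction +10.4° → command heading 236.1°, groundspeed 127.5 kt
Leg 6: desired track 233.0°; wind correction +10.6° → command heading 243.6°, groundspeed 124.5 kt

Leg 1: heading=72.8°, groundspeed=132.7 kt
Leg 2: heading=0.5°, groundspeed=106.2 kt
Leg 3: heading=111.2°, groundspeed=144.0 kt
Leg 4: heading=289.4°, groundspeed=107.7 kt
Leg 5: heading=236.1°, groundspeed=127.5 kt
Leg 6: heading=243.6°, groundspeed=124.5 kt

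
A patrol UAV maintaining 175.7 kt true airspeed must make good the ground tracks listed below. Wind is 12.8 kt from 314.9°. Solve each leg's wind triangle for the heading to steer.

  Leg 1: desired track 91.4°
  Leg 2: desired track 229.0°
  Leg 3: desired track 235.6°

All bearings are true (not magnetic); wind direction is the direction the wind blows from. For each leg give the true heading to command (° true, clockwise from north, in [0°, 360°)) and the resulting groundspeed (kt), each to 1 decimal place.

Leg 1: heading=88.5°, groundspeed=184.8 kt
Leg 2: heading=233.2°, groundspeed=174.3 kt
Leg 3: heading=239.7°, groundspeed=172.9 kt

Leg 1: desired track 91.4°; wind correction -2.9° → command heading 88.5°, groundspeed 184.8 kt
Leg 2: desired track 229.0°; wind correction +4.2° → command heading 233.2°, groundspeed 174.3 kt
Leg 3: desired track 235.6°; wind correction +4.1° → command heading 239.7°, groundspeed 172.9 kt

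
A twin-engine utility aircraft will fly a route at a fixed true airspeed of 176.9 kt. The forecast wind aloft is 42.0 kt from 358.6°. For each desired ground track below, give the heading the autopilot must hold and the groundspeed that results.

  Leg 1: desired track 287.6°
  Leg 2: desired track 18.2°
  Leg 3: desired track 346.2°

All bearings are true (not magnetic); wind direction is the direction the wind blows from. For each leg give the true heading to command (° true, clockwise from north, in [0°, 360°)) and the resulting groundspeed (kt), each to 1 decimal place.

Leg 1: heading=300.6°, groundspeed=158.7 kt
Leg 2: heading=13.6°, groundspeed=136.8 kt
Leg 3: heading=349.1°, groundspeed=135.6 kt

Leg 1: desired track 287.6°; wind correction +13.0° → command heading 300.6°, groundspeed 158.7 kt
Leg 2: desired track 18.2°; wind correction -4.6° → command heading 13.6°, groundspeed 136.8 kt
Leg 3: desired track 346.2°; wind correction +2.9° → command heading 349.1°, groundspeed 135.6 kt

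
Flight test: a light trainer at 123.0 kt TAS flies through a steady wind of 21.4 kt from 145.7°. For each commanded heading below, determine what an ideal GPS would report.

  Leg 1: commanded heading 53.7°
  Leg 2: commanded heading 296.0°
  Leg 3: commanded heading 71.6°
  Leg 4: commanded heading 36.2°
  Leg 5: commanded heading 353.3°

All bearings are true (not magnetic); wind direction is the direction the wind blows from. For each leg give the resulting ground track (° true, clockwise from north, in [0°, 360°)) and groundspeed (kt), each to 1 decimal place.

Leg 1: track=43.9°, groundspeed=125.6 kt
Leg 2: track=300.3°, groundspeed=142.0 kt
Leg 3: track=61.6°, groundspeed=118.9 kt
Leg 4: track=27.4°, groundspeed=131.7 kt
Leg 5: track=349.3°, groundspeed=142.3 kt

Leg 1: heading 53.7°; drift -9.8° → track 43.9°, groundspeed 125.6 kt
Leg 2: heading 296.0°; drift +4.3° → track 300.3°, groundspeed 142.0 kt
Leg 3: heading 71.6°; drift -10.0° → track 61.6°, groundspeed 118.9 kt
Leg 4: heading 36.2°; drift -8.8° → track 27.4°, groundspeed 131.7 kt
Leg 5: heading 353.3°; drift -4.0° → track 349.3°, groundspeed 142.3 kt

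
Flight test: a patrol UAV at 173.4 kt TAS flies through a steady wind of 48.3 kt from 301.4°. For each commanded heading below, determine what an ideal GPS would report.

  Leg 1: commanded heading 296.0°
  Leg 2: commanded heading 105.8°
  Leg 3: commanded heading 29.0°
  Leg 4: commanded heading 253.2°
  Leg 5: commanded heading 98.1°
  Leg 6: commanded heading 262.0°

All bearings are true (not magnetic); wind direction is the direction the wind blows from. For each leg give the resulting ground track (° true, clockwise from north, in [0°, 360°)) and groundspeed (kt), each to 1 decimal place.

Leg 1: heading 296.0°; drift -2.1° → track 293.9°, groundspeed 125.4 kt
Leg 2: heading 105.8°; drift +3.4° → track 109.2°, groundspeed 220.3 kt
Leg 3: heading 29.0°; drift +15.7° → track 44.7°, groundspeed 178.0 kt
Leg 4: heading 253.2°; drift -14.3° → track 238.9°, groundspeed 145.7 kt
Leg 5: heading 98.1°; drift +5.0° → track 103.1°, groundspeed 218.6 kt
Leg 6: heading 262.0°; drift -12.7° → track 249.3°, groundspeed 139.5 kt

Leg 1: track=293.9°, groundspeed=125.4 kt
Leg 2: track=109.2°, groundspeed=220.3 kt
Leg 3: track=44.7°, groundspeed=178.0 kt
Leg 4: track=238.9°, groundspeed=145.7 kt
Leg 5: track=103.1°, groundspeed=218.6 kt
Leg 6: track=249.3°, groundspeed=139.5 kt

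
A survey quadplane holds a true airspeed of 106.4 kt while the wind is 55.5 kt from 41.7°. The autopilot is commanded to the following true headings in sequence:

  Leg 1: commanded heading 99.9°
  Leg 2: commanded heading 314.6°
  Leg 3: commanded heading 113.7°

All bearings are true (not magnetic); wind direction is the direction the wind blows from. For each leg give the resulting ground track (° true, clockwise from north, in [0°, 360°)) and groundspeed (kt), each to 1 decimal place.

Leg 1: track=131.3°, groundspeed=90.4 kt
Leg 2: track=286.5°, groundspeed=117.5 kt
Leg 3: track=144.3°, groundspeed=103.7 kt

Leg 1: heading 99.9°; drift +31.4° → track 131.3°, groundspeed 90.4 kt
Leg 2: heading 314.6°; drift -28.1° → track 286.5°, groundspeed 117.5 kt
Leg 3: heading 113.7°; drift +30.6° → track 144.3°, groundspeed 103.7 kt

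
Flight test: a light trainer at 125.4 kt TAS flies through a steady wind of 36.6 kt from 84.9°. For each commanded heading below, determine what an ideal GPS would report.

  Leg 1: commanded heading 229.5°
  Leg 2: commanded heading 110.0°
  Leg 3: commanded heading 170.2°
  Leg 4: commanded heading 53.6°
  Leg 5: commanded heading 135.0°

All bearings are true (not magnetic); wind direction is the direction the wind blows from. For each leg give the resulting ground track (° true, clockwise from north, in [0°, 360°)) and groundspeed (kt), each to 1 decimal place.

Leg 1: track=237.3°, groundspeed=156.7 kt
Leg 2: track=119.6°, groundspeed=93.6 kt
Leg 3: track=186.8°, groundspeed=127.7 kt
Leg 4: track=42.2°, groundspeed=96.0 kt
Leg 5: track=150.4°, groundspeed=105.7 kt

Leg 1: heading 229.5°; drift +7.8° → track 237.3°, groundspeed 156.7 kt
Leg 2: heading 110.0°; drift +9.6° → track 119.6°, groundspeed 93.6 kt
Leg 3: heading 170.2°; drift +16.6° → track 186.8°, groundspeed 127.7 kt
Leg 4: heading 53.6°; drift -11.4° → track 42.2°, groundspeed 96.0 kt
Leg 5: heading 135.0°; drift +15.4° → track 150.4°, groundspeed 105.7 kt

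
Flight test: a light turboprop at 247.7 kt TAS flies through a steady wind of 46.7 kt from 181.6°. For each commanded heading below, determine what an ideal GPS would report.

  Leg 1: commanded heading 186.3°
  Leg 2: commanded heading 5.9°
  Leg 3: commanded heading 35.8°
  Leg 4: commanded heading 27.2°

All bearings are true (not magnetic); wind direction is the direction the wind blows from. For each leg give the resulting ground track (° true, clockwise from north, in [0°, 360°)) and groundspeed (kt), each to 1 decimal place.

Leg 1: track=187.4°, groundspeed=201.2 kt
Leg 2: track=5.2°, groundspeed=294.3 kt
Leg 3: track=30.6°, groundspeed=287.5 kt
Leg 4: track=23.2°, groundspeed=290.5 kt

Leg 1: heading 186.3°; drift +1.1° → track 187.4°, groundspeed 201.2 kt
Leg 2: heading 5.9°; drift -0.7° → track 5.2°, groundspeed 294.3 kt
Leg 3: heading 35.8°; drift -5.2° → track 30.6°, groundspeed 287.5 kt
Leg 4: heading 27.2°; drift -4.0° → track 23.2°, groundspeed 290.5 kt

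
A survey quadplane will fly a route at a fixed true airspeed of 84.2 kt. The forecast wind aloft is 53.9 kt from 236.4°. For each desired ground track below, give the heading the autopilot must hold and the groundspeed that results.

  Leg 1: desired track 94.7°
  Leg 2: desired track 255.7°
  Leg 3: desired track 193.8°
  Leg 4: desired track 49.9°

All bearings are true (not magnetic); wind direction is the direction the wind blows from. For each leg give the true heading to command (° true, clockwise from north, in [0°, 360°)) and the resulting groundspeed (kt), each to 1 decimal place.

Leg 1: desired track 94.7°; wind correction +23.4° → command heading 118.1°, groundspeed 119.6 kt
Leg 2: desired track 255.7°; wind correction -12.2° → command heading 243.5°, groundspeed 31.4 kt
Leg 3: desired track 193.8°; wind correction +25.7° → command heading 219.5°, groundspeed 36.2 kt
Leg 4: desired track 49.9°; wind correction -4.2° → command heading 45.7°, groundspeed 137.5 kt

Leg 1: heading=118.1°, groundspeed=119.6 kt
Leg 2: heading=243.5°, groundspeed=31.4 kt
Leg 3: heading=219.5°, groundspeed=36.2 kt
Leg 4: heading=45.7°, groundspeed=137.5 kt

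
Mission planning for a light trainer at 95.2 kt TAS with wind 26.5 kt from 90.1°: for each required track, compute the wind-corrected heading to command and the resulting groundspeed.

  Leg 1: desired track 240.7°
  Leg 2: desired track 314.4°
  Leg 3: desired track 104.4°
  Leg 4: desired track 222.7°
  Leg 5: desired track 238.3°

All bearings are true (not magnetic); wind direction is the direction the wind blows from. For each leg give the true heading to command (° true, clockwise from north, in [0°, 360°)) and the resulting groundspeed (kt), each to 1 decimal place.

Leg 1: heading=232.8°, groundspeed=117.4 kt
Leg 2: heading=325.6°, groundspeed=112.3 kt
Leg 3: heading=100.5°, groundspeed=69.3 kt
Leg 4: heading=210.9°, groundspeed=111.1 kt
Leg 5: heading=229.9°, groundspeed=116.7 kt

Leg 1: desired track 240.7°; wind correction -7.9° → command heading 232.8°, groundspeed 117.4 kt
Leg 2: desired track 314.4°; wind correction +11.2° → command heading 325.6°, groundspeed 112.3 kt
Leg 3: desired track 104.4°; wind correction -3.9° → command heading 100.5°, groundspeed 69.3 kt
Leg 4: desired track 222.7°; wind correction -11.8° → command heading 210.9°, groundspeed 111.1 kt
Leg 5: desired track 238.3°; wind correction -8.4° → command heading 229.9°, groundspeed 116.7 kt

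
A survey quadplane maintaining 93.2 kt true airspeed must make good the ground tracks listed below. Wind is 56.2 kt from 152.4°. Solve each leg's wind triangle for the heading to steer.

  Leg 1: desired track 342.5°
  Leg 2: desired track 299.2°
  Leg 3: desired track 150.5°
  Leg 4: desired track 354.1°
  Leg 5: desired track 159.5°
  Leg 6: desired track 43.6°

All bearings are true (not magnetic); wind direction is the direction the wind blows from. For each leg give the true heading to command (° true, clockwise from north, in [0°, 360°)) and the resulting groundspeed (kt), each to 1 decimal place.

Leg 1: desired track 342.5°; wind correction +6.1° → command heading 348.6°, groundspeed 148.0 kt
Leg 2: desired track 299.2°; wind correction -19.3° → command heading 279.9°, groundspeed 135.0 kt
Leg 3: desired track 150.5°; wind correction +1.1° → command heading 151.6°, groundspeed 37.0 kt
Leg 4: desired track 354.1°; wind correction +12.9° → command heading 7.0°, groundspeed 143.1 kt
Leg 5: desired track 159.5°; wind correction -4.3° → command heading 155.2°, groundspeed 37.2 kt
Leg 6: desired track 43.6°; wind correction +34.8° → command heading 78.4°, groundspeed 94.6 kt

Leg 1: heading=348.6°, groundspeed=148.0 kt
Leg 2: heading=279.9°, groundspeed=135.0 kt
Leg 3: heading=151.6°, groundspeed=37.0 kt
Leg 4: heading=7.0°, groundspeed=143.1 kt
Leg 5: heading=155.2°, groundspeed=37.2 kt
Leg 6: heading=78.4°, groundspeed=94.6 kt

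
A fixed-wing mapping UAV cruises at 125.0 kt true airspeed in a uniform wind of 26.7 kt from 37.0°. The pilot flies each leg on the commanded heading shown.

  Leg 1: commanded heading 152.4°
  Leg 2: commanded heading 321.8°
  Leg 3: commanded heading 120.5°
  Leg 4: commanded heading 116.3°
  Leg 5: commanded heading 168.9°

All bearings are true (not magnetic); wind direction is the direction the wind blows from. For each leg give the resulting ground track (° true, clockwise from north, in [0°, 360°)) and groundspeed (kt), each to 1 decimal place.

Leg 1: heading 152.4°; drift +10.0° → track 162.4°, groundspeed 138.6 kt
Leg 2: heading 321.8°; drift -12.3° → track 309.5°, groundspeed 121.0 kt
Leg 3: heading 120.5°; drift +12.3° → track 132.8°, groundspeed 124.8 kt
Leg 4: heading 116.3°; drift +12.3° → track 128.6°, groundspeed 122.9 kt
Leg 5: heading 168.9°; drift +7.9° → track 176.8°, groundspeed 144.2 kt

Leg 1: track=162.4°, groundspeed=138.6 kt
Leg 2: track=309.5°, groundspeed=121.0 kt
Leg 3: track=132.8°, groundspeed=124.8 kt
Leg 4: track=128.6°, groundspeed=122.9 kt
Leg 5: track=176.8°, groundspeed=144.2 kt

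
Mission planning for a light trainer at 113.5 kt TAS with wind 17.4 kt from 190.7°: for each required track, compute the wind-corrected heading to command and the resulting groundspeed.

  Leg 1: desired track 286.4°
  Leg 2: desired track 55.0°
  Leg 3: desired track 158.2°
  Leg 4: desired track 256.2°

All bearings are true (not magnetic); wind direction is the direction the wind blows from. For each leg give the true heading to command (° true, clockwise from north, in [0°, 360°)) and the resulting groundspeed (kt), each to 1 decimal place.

Leg 1: heading=277.6°, groundspeed=113.9 kt
Leg 2: heading=61.1°, groundspeed=125.3 kt
Leg 3: heading=162.9°, groundspeed=98.4 kt
Leg 4: heading=248.2°, groundspeed=105.2 kt

Leg 1: desired track 286.4°; wind correction -8.8° → command heading 277.6°, groundspeed 113.9 kt
Leg 2: desired track 55.0°; wind correction +6.1° → command heading 61.1°, groundspeed 125.3 kt
Leg 3: desired track 158.2°; wind correction +4.7° → command heading 162.9°, groundspeed 98.4 kt
Leg 4: desired track 256.2°; wind correction -8.0° → command heading 248.2°, groundspeed 105.2 kt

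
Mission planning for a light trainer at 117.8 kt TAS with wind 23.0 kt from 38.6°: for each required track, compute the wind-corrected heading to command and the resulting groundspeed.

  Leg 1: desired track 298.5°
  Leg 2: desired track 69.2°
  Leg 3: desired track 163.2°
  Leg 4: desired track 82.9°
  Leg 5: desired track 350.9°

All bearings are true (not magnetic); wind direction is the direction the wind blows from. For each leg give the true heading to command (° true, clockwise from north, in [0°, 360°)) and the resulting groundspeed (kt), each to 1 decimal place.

Leg 1: desired track 298.5°; wind correction +11.1° → command heading 309.6°, groundspeed 119.6 kt
Leg 2: desired track 69.2°; wind correction -5.7° → command heading 63.5°, groundspeed 97.4 kt
Leg 3: desired track 163.2°; wind correction -9.2° → command heading 154.0°, groundspeed 129.3 kt
Leg 4: desired track 82.9°; wind correction -7.8° → command heading 75.1°, groundspeed 100.2 kt
Leg 5: desired track 350.9°; wind correction +8.3° → command heading 359.2°, groundspeed 101.1 kt

Leg 1: heading=309.6°, groundspeed=119.6 kt
Leg 2: heading=63.5°, groundspeed=97.4 kt
Leg 3: heading=154.0°, groundspeed=129.3 kt
Leg 4: heading=75.1°, groundspeed=100.2 kt
Leg 5: heading=359.2°, groundspeed=101.1 kt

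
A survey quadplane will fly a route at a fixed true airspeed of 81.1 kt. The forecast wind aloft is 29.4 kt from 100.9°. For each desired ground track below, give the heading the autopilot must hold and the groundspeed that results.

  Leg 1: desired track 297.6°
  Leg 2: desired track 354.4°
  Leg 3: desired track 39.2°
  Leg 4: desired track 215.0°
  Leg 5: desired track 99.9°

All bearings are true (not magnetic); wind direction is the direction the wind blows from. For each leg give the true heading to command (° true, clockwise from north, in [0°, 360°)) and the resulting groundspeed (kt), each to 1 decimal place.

Leg 1: desired track 297.6°; wind correction +6.0° → command heading 303.6°, groundspeed 108.8 kt
Leg 2: desired track 354.4°; wind correction +20.3° → command heading 14.7°, groundspeed 84.4 kt
Leg 3: desired track 39.2°; wind correction +18.6° → command heading 57.8°, groundspeed 62.9 kt
Leg 4: desired track 215.0°; wind correction -19.3° → command heading 195.7°, groundspeed 88.5 kt
Leg 5: desired track 99.9°; wind correction +0.4° → command heading 100.3°, groundspeed 51.7 kt

Leg 1: heading=303.6°, groundspeed=108.8 kt
Leg 2: heading=14.7°, groundspeed=84.4 kt
Leg 3: heading=57.8°, groundspeed=62.9 kt
Leg 4: heading=195.7°, groundspeed=88.5 kt
Leg 5: heading=100.3°, groundspeed=51.7 kt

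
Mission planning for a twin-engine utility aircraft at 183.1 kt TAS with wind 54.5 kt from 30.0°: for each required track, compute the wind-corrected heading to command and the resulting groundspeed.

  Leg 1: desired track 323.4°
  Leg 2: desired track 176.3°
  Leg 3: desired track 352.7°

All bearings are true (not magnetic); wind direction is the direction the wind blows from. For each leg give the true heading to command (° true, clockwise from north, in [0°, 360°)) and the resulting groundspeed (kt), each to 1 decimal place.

Leg 1: desired track 323.4°; wind correction +15.9° → command heading 339.3°, groundspeed 154.5 kt
Leg 2: desired track 176.3°; wind correction -9.5° → command heading 166.8°, groundspeed 225.9 kt
Leg 3: desired track 352.7°; wind correction +10.4° → command heading 3.1°, groundspeed 136.7 kt

Leg 1: heading=339.3°, groundspeed=154.5 kt
Leg 2: heading=166.8°, groundspeed=225.9 kt
Leg 3: heading=3.1°, groundspeed=136.7 kt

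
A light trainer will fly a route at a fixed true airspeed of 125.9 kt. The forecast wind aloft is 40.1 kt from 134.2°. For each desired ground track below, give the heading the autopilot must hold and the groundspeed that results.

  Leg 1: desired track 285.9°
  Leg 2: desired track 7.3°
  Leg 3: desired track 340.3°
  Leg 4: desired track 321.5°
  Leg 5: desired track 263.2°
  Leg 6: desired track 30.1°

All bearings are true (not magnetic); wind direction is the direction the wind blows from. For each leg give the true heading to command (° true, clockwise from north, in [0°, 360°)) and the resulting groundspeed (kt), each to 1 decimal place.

Leg 1: heading=277.2°, groundspeed=159.8 kt
Leg 2: heading=22.1°, groundspeed=145.8 kt
Leg 3: heading=348.4°, groundspeed=160.7 kt
Leg 4: heading=323.8°, groundspeed=165.6 kt
Leg 5: heading=248.9°, groundspeed=147.2 kt
Leg 6: heading=48.1°, groundspeed=129.5 kt

Leg 1: desired track 285.9°; wind correction -8.7° → command heading 277.2°, groundspeed 159.8 kt
Leg 2: desired track 7.3°; wind correction +14.8° → command heading 22.1°, groundspeed 145.8 kt
Leg 3: desired track 340.3°; wind correction +8.1° → command heading 348.4°, groundspeed 160.7 kt
Leg 4: desired track 321.5°; wind correction +2.3° → command heading 323.8°, groundspeed 165.6 kt
Leg 5: desired track 263.2°; wind correction -14.3° → command heading 248.9°, groundspeed 147.2 kt
Leg 6: desired track 30.1°; wind correction +18.0° → command heading 48.1°, groundspeed 129.5 kt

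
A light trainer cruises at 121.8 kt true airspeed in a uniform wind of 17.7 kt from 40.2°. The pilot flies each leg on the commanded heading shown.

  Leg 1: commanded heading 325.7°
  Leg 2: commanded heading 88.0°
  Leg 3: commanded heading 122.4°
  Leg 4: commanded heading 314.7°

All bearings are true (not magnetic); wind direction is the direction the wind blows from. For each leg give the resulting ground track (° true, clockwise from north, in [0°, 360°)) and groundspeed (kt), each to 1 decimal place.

Leg 1: heading 325.7°; drift -8.3° → track 317.4°, groundspeed 118.3 kt
Leg 2: heading 88.0°; drift +6.8° → track 94.8°, groundspeed 110.7 kt
Leg 3: heading 122.4°; drift +8.4° → track 130.8°, groundspeed 120.7 kt
Leg 4: heading 314.7°; drift -8.3° → track 306.4°, groundspeed 121.7 kt

Leg 1: track=317.4°, groundspeed=118.3 kt
Leg 2: track=94.8°, groundspeed=110.7 kt
Leg 3: track=130.8°, groundspeed=120.7 kt
Leg 4: track=306.4°, groundspeed=121.7 kt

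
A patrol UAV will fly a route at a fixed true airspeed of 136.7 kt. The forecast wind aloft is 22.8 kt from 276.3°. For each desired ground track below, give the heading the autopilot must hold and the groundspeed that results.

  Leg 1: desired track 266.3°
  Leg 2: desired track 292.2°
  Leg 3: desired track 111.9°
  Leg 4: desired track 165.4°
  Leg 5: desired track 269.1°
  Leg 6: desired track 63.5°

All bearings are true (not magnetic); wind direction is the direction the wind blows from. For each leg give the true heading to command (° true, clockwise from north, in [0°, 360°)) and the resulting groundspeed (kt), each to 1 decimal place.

Leg 1: desired track 266.3°; wind correction +1.7° → command heading 268.0°, groundspeed 114.2 kt
Leg 2: desired track 292.2°; wind correction -2.6° → command heading 289.6°, groundspeed 114.6 kt
Leg 3: desired track 111.9°; wind correction +2.6° → command heading 114.5°, groundspeed 158.5 kt
Leg 4: desired track 165.4°; wind correction +9.0° → command heading 174.4°, groundspeed 143.2 kt
Leg 5: desired track 269.1°; wind correction +1.2° → command heading 270.3°, groundspeed 114.0 kt
Leg 6: desired track 63.5°; wind correction -5.2° → command heading 58.3°, groundspeed 155.3 kt

Leg 1: heading=268.0°, groundspeed=114.2 kt
Leg 2: heading=289.6°, groundspeed=114.6 kt
Leg 3: heading=114.5°, groundspeed=158.5 kt
Leg 4: heading=174.4°, groundspeed=143.2 kt
Leg 5: heading=270.3°, groundspeed=114.0 kt
Leg 6: heading=58.3°, groundspeed=155.3 kt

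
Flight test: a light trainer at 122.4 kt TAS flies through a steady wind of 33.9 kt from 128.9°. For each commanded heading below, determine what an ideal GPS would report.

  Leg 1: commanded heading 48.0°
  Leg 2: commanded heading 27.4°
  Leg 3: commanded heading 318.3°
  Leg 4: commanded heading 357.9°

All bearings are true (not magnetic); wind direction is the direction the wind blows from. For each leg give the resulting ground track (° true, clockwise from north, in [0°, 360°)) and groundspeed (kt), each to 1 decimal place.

Leg 1: heading 48.0°; drift -16.0° → track 32.0°, groundspeed 121.7 kt
Leg 2: heading 27.4°; drift -14.4° → track 13.0°, groundspeed 133.4 kt
Leg 3: heading 318.3°; drift -2.0° → track 316.3°, groundspeed 155.9 kt
Leg 4: heading 357.9°; drift -10.0° → track 347.9°, groundspeed 146.9 kt

Leg 1: track=32.0°, groundspeed=121.7 kt
Leg 2: track=13.0°, groundspeed=133.4 kt
Leg 3: track=316.3°, groundspeed=155.9 kt
Leg 4: track=347.9°, groundspeed=146.9 kt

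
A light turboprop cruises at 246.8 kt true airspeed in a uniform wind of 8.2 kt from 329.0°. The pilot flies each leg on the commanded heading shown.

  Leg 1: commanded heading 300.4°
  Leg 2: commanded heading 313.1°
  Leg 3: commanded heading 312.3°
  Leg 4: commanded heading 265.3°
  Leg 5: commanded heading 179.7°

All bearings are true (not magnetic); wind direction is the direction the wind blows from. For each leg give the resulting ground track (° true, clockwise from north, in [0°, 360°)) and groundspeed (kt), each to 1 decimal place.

Leg 1: heading 300.4°; drift -0.9° → track 299.5°, groundspeed 239.6 kt
Leg 2: heading 313.1°; drift -0.5° → track 312.6°, groundspeed 238.9 kt
Leg 3: heading 312.3°; drift -0.6° → track 311.7°, groundspeed 239.0 kt
Leg 4: heading 265.3°; drift -1.7° → track 263.6°, groundspeed 243.3 kt
Leg 5: heading 179.7°; drift -0.9° → track 178.8°, groundspeed 253.9 kt

Leg 1: track=299.5°, groundspeed=239.6 kt
Leg 2: track=312.6°, groundspeed=238.9 kt
Leg 3: track=311.7°, groundspeed=239.0 kt
Leg 4: track=263.6°, groundspeed=243.3 kt
Leg 5: track=178.8°, groundspeed=253.9 kt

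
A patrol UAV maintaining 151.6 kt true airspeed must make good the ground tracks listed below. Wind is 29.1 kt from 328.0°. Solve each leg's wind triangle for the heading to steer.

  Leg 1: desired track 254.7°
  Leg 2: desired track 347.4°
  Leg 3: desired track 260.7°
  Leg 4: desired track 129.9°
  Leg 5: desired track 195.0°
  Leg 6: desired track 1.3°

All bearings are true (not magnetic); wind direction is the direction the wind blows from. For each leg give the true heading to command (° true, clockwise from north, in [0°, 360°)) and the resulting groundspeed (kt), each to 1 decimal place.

Leg 1: heading=265.3°, groundspeed=140.7 kt
Leg 2: heading=343.7°, groundspeed=123.8 kt
Leg 3: heading=270.9°, groundspeed=138.0 kt
Leg 4: heading=126.5°, groundspeed=179.0 kt
Leg 5: heading=203.1°, groundspeed=169.9 kt
Leg 6: heading=355.3°, groundspeed=126.4 kt

Leg 1: desired track 254.7°; wind correction +10.6° → command heading 265.3°, groundspeed 140.7 kt
Leg 2: desired track 347.4°; wind correction -3.7° → command heading 343.7°, groundspeed 123.8 kt
Leg 3: desired track 260.7°; wind correction +10.2° → command heading 270.9°, groundspeed 138.0 kt
Leg 4: desired track 129.9°; wind correction -3.4° → command heading 126.5°, groundspeed 179.0 kt
Leg 5: desired track 195.0°; wind correction +8.1° → command heading 203.1°, groundspeed 169.9 kt
Leg 6: desired track 1.3°; wind correction -6.0° → command heading 355.3°, groundspeed 126.4 kt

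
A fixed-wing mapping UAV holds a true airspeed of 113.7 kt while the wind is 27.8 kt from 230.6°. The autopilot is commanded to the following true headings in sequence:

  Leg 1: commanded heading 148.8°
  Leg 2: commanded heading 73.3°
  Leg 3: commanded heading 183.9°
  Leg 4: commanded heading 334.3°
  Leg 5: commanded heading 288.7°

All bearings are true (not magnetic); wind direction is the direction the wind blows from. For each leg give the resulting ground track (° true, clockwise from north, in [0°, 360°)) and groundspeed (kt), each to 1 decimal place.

Leg 1: heading 148.8°; drift -14.1° → track 134.7°, groundspeed 113.1 kt
Leg 2: heading 73.3°; drift -4.4° → track 68.9°, groundspeed 139.8 kt
Leg 3: heading 183.9°; drift -12.1° → track 171.8°, groundspeed 96.8 kt
Leg 4: heading 334.3°; drift +12.7° → track 347.0°, groundspeed 123.3 kt
Leg 5: heading 288.7°; drift +13.4° → track 302.1°, groundspeed 101.8 kt

Leg 1: track=134.7°, groundspeed=113.1 kt
Leg 2: track=68.9°, groundspeed=139.8 kt
Leg 3: track=171.8°, groundspeed=96.8 kt
Leg 4: track=347.0°, groundspeed=123.3 kt
Leg 5: track=302.1°, groundspeed=101.8 kt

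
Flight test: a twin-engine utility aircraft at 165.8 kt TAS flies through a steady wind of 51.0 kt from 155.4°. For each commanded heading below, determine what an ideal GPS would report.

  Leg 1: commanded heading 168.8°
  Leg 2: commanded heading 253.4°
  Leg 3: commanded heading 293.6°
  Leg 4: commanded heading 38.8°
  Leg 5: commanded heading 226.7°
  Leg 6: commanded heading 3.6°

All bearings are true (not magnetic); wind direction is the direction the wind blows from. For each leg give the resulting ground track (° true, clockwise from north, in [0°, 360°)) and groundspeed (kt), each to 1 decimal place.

Leg 1: heading 168.8°; drift +5.8° → track 174.6°, groundspeed 116.8 kt
Leg 2: heading 253.4°; drift +16.3° → track 269.7°, groundspeed 180.1 kt
Leg 3: heading 293.6°; drift +9.5° → track 303.1°, groundspeed 206.6 kt
Leg 4: heading 38.8°; drift -13.6° → track 25.2°, groundspeed 194.1 kt
Leg 5: heading 226.7°; drift +17.9° → track 244.6°, groundspeed 157.1 kt
Leg 6: heading 3.6°; drift -6.5° → track 357.1°, groundspeed 212.1 kt

Leg 1: track=174.6°, groundspeed=116.8 kt
Leg 2: track=269.7°, groundspeed=180.1 kt
Leg 3: track=303.1°, groundspeed=206.6 kt
Leg 4: track=25.2°, groundspeed=194.1 kt
Leg 5: track=244.6°, groundspeed=157.1 kt
Leg 6: track=357.1°, groundspeed=212.1 kt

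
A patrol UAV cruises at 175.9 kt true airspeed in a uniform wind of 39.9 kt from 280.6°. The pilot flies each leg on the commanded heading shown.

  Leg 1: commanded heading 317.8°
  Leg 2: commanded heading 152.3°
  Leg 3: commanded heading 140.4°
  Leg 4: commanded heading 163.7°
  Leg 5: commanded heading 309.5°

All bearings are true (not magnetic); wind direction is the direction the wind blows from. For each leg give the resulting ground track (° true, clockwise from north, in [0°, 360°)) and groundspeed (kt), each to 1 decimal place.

Leg 1: track=327.3°, groundspeed=146.1 kt
Leg 2: track=143.4°, groundspeed=203.1 kt
Leg 3: track=133.4°, groundspeed=208.1 kt
Leg 4: track=153.3°, groundspeed=197.2 kt
Leg 5: track=317.3°, groundspeed=142.3 kt

Leg 1: heading 317.8°; drift +9.5° → track 327.3°, groundspeed 146.1 kt
Leg 2: heading 152.3°; drift -8.9° → track 143.4°, groundspeed 203.1 kt
Leg 3: heading 140.4°; drift -7.0° → track 133.4°, groundspeed 208.1 kt
Leg 4: heading 163.7°; drift -10.4° → track 153.3°, groundspeed 197.2 kt
Leg 5: heading 309.5°; drift +7.8° → track 317.3°, groundspeed 142.3 kt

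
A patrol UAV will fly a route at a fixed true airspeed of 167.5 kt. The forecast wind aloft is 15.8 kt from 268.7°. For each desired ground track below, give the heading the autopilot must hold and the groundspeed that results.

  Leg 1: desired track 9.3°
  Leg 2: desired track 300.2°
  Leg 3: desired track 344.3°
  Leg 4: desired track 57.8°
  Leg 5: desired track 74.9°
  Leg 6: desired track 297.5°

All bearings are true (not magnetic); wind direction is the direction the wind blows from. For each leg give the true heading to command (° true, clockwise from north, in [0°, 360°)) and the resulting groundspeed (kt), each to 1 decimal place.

Leg 1: desired track 9.3°; wind correction -5.3° → command heading 4.0°, groundspeed 169.7 kt
Leg 2: desired track 300.2°; wind correction -2.8° → command heading 297.4°, groundspeed 153.8 kt
Leg 3: desired track 344.3°; wind correction -5.2° → command heading 339.1°, groundspeed 162.9 kt
Leg 4: desired track 57.8°; wind correction -2.8° → command heading 55.0°, groundspeed 180.9 kt
Leg 5: desired track 74.9°; wind correction -1.3° → command heading 73.6°, groundspeed 182.8 kt
Leg 6: desired track 297.5°; wind correction -2.6° → command heading 294.9°, groundspeed 153.5 kt

Leg 1: heading=4.0°, groundspeed=169.7 kt
Leg 2: heading=297.4°, groundspeed=153.8 kt
Leg 3: heading=339.1°, groundspeed=162.9 kt
Leg 4: heading=55.0°, groundspeed=180.9 kt
Leg 5: heading=73.6°, groundspeed=182.8 kt
Leg 6: heading=294.9°, groundspeed=153.5 kt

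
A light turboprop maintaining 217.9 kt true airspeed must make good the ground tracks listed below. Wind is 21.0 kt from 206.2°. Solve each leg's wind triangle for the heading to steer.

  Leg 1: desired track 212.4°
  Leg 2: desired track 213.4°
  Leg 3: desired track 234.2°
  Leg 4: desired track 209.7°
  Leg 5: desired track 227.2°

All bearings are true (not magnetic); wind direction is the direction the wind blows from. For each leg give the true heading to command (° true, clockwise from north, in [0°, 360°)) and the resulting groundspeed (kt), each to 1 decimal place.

Leg 1: desired track 212.4°; wind correction -0.6° → command heading 211.8°, groundspeed 197.0 kt
Leg 2: desired track 213.4°; wind correction -0.7° → command heading 212.7°, groundspeed 197.0 kt
Leg 3: desired track 234.2°; wind correction -2.6° → command heading 231.6°, groundspeed 199.1 kt
Leg 4: desired track 209.7°; wind correction -0.3° → command heading 209.4°, groundspeed 196.9 kt
Leg 5: desired track 227.2°; wind correction -2.0° → command heading 225.2°, groundspeed 198.2 kt

Leg 1: heading=211.8°, groundspeed=197.0 kt
Leg 2: heading=212.7°, groundspeed=197.0 kt
Leg 3: heading=231.6°, groundspeed=199.1 kt
Leg 4: heading=209.4°, groundspeed=196.9 kt
Leg 5: heading=225.2°, groundspeed=198.2 kt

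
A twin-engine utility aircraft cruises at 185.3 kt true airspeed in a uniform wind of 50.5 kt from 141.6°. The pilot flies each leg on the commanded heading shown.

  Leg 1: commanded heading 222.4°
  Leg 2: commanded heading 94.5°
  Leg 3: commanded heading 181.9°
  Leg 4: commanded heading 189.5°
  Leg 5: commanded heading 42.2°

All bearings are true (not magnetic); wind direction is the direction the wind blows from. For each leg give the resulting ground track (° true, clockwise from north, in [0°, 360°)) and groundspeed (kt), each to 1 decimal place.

Leg 1: track=238.1°, groundspeed=184.1 kt
Leg 2: track=80.7°, groundspeed=155.4 kt
Leg 3: track=194.4°, groundspeed=150.4 kt
Leg 4: track=203.4°, groundspeed=156.0 kt
Leg 5: track=27.8°, groundspeed=199.9 kt

Leg 1: heading 222.4°; drift +15.7° → track 238.1°, groundspeed 184.1 kt
Leg 2: heading 94.5°; drift -13.8° → track 80.7°, groundspeed 155.4 kt
Leg 3: heading 181.9°; drift +12.5° → track 194.4°, groundspeed 150.4 kt
Leg 4: heading 189.5°; drift +13.9° → track 203.4°, groundspeed 156.0 kt
Leg 5: heading 42.2°; drift -14.4° → track 27.8°, groundspeed 199.9 kt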